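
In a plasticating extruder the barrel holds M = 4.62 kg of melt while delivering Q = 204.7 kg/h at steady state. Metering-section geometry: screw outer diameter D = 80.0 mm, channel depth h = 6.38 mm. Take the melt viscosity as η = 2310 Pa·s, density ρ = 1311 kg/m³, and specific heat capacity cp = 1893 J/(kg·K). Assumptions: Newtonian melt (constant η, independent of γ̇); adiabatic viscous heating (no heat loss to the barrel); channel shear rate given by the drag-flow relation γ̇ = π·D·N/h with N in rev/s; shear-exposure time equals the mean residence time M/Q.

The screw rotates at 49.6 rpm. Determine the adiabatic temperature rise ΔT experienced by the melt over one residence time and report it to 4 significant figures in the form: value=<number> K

Convert throughput: Q = 204.7 kg/h = 204.7/3600 = 0.0568611 kg/s
t_res = M / Q_s = 4.62 ÷ 0.0568611 = 81.2506 s
Geometry in metres: D = 80.0 mm → 0.08 m, h = 6.38 mm → 0.00638 m; screw speed N = 49.6 rpm = 0.826667 rev/s
γ̇ = π D N / h = (π)(0.08)(0.826667) / 0.00638 = 32.5649 s⁻¹
ΔT = η·γ̇²·t_res/(ρ·cp) = [2310 × 32.5649² × 81.2506] / [1311 × 1893] = 80.2019 K

value=80.20 K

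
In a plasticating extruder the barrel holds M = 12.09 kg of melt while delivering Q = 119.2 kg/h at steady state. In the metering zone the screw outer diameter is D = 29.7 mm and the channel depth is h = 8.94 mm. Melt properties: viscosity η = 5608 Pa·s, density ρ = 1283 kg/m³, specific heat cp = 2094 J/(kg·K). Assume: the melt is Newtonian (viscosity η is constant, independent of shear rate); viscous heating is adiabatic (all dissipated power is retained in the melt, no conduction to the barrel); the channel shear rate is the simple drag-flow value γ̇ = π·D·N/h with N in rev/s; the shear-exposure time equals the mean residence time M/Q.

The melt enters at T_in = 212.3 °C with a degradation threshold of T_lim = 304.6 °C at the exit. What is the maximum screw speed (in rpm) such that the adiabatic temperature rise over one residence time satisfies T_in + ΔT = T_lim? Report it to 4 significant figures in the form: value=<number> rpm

Throughput in SI: Q_s = 119.2 kg/h ÷ 3600 s/h = 0.0331111 kg/s
Mean residence time: t_res = M/Q_s = 12.09 kg / 0.0331111 kg/s = 365.134 s
D = 29.7 mm = 0.0297 m;  h = 8.94 mm = 0.00894 m
Allowable rise: ΔT_a = T_lim − T_in = 304.6 − 212.3 = 92.3 K
Invert ΔT = ηγ̇²t_res/(ρcp) for γ̇: γ̇_max² = ΔT_a ρ cp / (η t_res) = 92.3·1283·2094 / (5608·365.134) = 121.1 s⁻²
Take the square root: γ̇_max = √(121.1) = 11.0045 s⁻¹
Solve γ̇ = πDN/h for N: N_max = γ̇_max·h/(π·D) = 11.0045 × 0.00894 / (π × 0.0297) = 1.0544 rev/s = 63.2637 rpm

value=63.26 rpm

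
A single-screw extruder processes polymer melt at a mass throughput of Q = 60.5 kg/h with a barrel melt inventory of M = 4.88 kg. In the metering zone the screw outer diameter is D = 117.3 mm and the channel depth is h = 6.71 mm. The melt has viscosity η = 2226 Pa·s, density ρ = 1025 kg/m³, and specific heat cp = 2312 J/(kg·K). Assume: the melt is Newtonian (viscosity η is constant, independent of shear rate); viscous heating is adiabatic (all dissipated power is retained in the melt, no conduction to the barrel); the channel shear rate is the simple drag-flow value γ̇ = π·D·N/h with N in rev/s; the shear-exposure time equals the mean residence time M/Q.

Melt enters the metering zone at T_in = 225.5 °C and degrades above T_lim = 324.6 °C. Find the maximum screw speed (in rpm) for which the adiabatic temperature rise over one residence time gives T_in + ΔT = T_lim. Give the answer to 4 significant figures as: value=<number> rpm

Convert throughput: Q = 60.5 kg/h = 60.5/3600 = 0.0168056 kg/s
t_res = M / Q_s = 4.88 / 0.0168056 = 290.38 s
D = 117.3 mm = 0.1173 m;  h = 6.71 mm = 0.00671 m
Allowable rise: ΔT_a = T_lim − T_in = 324.6 − 225.5 = 99.1 K
γ̇_max² = ΔT_a·ρ·cp/(η·t_res) = 99.1·1025·2312/(2226·290.38) = 363.323 s⁻²
γ̇_max = √363.323 = 19.061 s⁻¹
Solve γ̇ = πDN/h for N: N_max = γ̇_max·h/(π·D) = 19.061 × 0.00671 / (π × 0.1173) = 0.347073 rev/s = 20.8244 rpm

value=20.82 rpm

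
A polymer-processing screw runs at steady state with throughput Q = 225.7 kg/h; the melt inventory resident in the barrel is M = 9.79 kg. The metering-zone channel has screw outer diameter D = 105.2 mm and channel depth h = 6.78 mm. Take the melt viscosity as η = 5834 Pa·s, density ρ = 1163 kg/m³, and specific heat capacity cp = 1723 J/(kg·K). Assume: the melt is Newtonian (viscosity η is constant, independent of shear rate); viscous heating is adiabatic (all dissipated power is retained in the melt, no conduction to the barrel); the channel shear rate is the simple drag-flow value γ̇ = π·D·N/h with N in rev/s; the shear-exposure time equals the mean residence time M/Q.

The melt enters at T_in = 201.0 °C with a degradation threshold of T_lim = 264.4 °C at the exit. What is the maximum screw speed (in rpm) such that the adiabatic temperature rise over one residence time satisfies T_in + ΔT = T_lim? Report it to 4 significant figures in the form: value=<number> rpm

Convert throughput: Q = 225.7 kg/h = 225.7/3600 = 0.0626944 kg/s
Mean residence time: t_res = M/Q_s = 9.79 kg / 0.0626944 kg/s = 156.154 s
Convert to metres: D = 0.1052 m, h = 0.00678 m
ΔT_a = T_lim − T_in = 264.4 °C − 201.0 °C = 63.4 K
Invert ΔT = ηγ̇²t_res/(ρcp) for γ̇: γ̇_max² = ΔT_a ρ cp / (η t_res) = 63.4·1163·1723 / (5834·156.154) = 139.455 s⁻²
Take the square root: γ̇_max = √(139.455) = 11.8091 s⁻¹
N_max = γ̇_max·h / (π·D) = 11.8091 · 0.00678 / (π · 0.1052) = 0.24226 rev/s = 14.5356 rpm

value=14.54 rpm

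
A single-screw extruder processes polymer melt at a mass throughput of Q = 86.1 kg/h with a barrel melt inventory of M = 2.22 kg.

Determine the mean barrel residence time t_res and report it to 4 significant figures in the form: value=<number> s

value=92.82 s

Convert throughput: Q = 86.1 kg/h = 86.1/3600 = 0.0239167 kg/s
t_res = M / Q_s = 2.22 ÷ 0.0239167 = 92.8223 s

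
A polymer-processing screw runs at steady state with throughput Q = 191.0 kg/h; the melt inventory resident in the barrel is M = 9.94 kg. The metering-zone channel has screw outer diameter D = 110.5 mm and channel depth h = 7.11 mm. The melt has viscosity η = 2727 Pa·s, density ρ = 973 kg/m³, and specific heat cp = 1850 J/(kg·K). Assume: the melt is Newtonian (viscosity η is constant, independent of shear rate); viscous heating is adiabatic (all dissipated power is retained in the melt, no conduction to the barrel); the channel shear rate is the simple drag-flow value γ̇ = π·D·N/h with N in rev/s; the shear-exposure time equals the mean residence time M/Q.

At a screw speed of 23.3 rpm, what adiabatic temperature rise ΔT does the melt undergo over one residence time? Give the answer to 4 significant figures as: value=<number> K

Throughput in SI: Q_s = 191.0 kg/h ÷ 3600 s/h = 0.0530556 kg/s
t_res = M / Q_s = 9.94 ÷ 0.0530556 = 187.351 s
Convert to SI: D = 0.1105 m, h = 0.00711 m, N = 23.3/60 = 0.388333 rev/s
γ̇ = π D N / h = (π)(0.1105)(0.388333) / 0.00711 = 18.9604 s⁻¹
Adiabatic rise: ΔT = η γ̇² t_res / (ρ cp) = 2727·(18.9604)²·187.351 / (973·1850) = 102.035 K

value=102.0 K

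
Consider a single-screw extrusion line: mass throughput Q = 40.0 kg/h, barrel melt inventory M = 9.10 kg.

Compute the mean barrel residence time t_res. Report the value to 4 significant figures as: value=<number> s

Throughput in SI: Q_s = 40.0 kg/h ÷ 3600 s/h = 0.0111111 kg/s
t_res = M / Q_s = 9.10 ÷ 0.0111111 = 819 s

value=819.0 s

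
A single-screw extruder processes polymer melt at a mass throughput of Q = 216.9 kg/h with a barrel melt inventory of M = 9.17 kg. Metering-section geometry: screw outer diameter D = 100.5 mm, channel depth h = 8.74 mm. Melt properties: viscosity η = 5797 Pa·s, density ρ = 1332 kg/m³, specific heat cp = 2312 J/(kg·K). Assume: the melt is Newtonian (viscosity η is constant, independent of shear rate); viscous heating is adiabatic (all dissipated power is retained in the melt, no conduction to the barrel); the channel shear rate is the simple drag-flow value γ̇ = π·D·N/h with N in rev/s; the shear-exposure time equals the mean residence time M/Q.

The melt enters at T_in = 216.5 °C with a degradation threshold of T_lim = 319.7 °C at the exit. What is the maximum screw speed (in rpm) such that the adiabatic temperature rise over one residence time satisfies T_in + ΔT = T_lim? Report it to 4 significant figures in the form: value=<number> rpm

value=31.52 rpm

Throughput in SI: Q_s = 216.9 kg/h ÷ 3600 s/h = 0.06025 kg/s
t_res = M / Q_s = 9.17 / 0.06025 = 152.199 s
D = 100.5 mm = 0.1005 m;  h = 8.74 mm = 0.00874 m
ΔT_a = T_lim − T_in = 319.7 − 216.5 = 103.2 K
γ̇_max² = ΔT_a·ρ·cp/(η·t_res) = 103.2·1332·2312/(5797·152.199) = 360.21 s⁻²
γ̇_max = sqrt(360.21) = 18.9792 s⁻¹
Solve γ̇ = πDN/h for N: N_max = γ̇_max·h/(π·D) = 18.9792 × 0.00874 / (π × 0.1005) = 0.52538 rev/s = 31.5228 rpm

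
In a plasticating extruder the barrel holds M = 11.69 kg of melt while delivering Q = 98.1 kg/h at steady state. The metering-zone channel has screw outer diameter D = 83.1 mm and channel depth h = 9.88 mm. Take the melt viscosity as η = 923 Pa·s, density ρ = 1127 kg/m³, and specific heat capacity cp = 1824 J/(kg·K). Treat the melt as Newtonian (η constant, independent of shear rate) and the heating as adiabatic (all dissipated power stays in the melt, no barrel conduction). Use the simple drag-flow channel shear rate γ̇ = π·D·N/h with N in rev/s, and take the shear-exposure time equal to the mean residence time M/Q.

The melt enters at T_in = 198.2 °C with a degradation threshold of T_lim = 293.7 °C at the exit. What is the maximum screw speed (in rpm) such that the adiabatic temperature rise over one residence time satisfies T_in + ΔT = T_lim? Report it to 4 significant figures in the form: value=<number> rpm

value=50.56 rpm

Q_s = Q / 3600 = 98.1 / 3600 = 0.02725 kg/s
Mean residence time: t_res = M/Q_s = 11.69 kg / 0.02725 kg/s = 428.991 s
Convert to metres: D = 0.0831 m, h = 0.00988 m
Allowable rise: ΔT_a = T_lim − T_in = 293.7 − 198.2 = 95.5 K
γ̇_max² = ΔT_a·ρ·cp/(η·t_res) = 95.5·1127·1824/(923·428.991) = 495.795 s⁻²
γ̇_max = sqrt(495.795) = 22.2665 s⁻¹
N_max = γ̇_max·h / (π·D) = 22.2665 · 0.00988 / (π · 0.0831) = 0.842669 rev/s = 50.5602 rpm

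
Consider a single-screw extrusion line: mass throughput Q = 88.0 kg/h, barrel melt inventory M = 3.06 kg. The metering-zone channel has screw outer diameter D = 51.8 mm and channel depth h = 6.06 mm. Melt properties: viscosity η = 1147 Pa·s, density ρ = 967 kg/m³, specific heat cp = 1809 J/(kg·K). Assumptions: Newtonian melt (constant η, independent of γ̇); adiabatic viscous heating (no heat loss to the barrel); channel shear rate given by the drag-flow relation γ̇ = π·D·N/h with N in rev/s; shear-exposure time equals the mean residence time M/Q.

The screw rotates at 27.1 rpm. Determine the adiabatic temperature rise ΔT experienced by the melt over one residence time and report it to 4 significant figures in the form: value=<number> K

value=12.08 K

Convert throughput: Q = 88.0 kg/h = 88.0/3600 = 0.0244444 kg/s
t_res = M / Q_s = 3.06 ÷ 0.0244444 = 125.182 s
Convert to SI: D = 0.0518 m, h = 0.00606 m, N = 27.1/60 = 0.451667 rev/s
Shear rate: γ̇ = πDN/h = π·0.0518·0.451667/0.00606 = 12.129 s⁻¹
ΔT = η·γ̇²·t_res/(ρ·cp) = [1147 × 12.129² × 125.182] / [967 × 1809] = 12.0751 K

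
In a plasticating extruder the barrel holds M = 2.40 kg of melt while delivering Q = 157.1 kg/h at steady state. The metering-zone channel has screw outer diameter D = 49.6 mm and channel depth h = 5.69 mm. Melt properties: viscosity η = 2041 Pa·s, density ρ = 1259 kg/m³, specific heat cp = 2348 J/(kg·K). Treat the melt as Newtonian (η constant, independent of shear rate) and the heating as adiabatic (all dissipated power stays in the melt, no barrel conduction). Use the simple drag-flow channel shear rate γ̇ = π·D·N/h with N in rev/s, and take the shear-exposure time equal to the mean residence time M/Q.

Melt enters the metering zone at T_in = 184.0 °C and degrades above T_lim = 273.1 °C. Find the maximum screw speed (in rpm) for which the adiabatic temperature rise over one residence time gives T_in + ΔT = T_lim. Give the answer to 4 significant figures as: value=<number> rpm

Throughput in SI: Q_s = 157.1 kg/h ÷ 3600 s/h = 0.0436389 kg/s
Mean residence time: t_res = M/Q_s = 2.40 kg / 0.0436389 kg/s = 54.9968 s
Geometry in SI: D = 49.6 mm → 0.0496 m, h = 5.69 mm → 0.00569 m
ΔT_a = T_lim − T_in = 273.1 − 184.0 = 89.1 K
γ̇_max² = ΔT_a·ρ·cp/(η·t_res) = 89.1·1259·2348/(2041·54.9968) = 2346.5 s⁻²
γ̇_max = √2346.5 = 48.4407 s⁻¹
Solve γ̇ = πDN/h for N: N_max = γ̇_max·h/(π·D) = 48.4407 × 0.00569 / (π × 0.0496) = 1.76885 rev/s = 106.131 rpm

value=106.1 rpm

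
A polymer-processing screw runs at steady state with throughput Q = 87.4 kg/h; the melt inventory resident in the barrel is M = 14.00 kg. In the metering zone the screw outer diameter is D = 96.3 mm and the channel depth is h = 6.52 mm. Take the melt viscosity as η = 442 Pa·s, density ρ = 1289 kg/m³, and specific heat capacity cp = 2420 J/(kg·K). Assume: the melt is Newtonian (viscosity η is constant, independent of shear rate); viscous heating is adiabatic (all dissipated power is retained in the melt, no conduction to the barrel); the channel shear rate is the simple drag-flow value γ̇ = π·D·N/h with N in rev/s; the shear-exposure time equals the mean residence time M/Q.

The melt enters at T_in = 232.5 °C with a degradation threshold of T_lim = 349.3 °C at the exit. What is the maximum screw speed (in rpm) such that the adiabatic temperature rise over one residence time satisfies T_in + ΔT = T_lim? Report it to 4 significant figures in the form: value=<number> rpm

Throughput in SI: Q_s = 87.4 kg/h ÷ 3600 s/h = 0.0242778 kg/s
t_res = M / Q_s = 14.00 / 0.0242778 = 576.659 s
Geometry in SI: D = 96.3 mm → 0.0963 m, h = 6.52 mm → 0.00652 m
Allowable rise: ΔT_a = T_lim − T_in = 349.3 − 232.5 = 116.8 K
γ̇_max² = ΔT_a·ρ·cp/(η·t_res) = 116.8·1289·2420/(442·576.659) = 1429.45 s⁻²
γ̇_max = √1429.45 = 37.8081 s⁻¹
N_max = γ̇_max·h / (π·D) = 37.8081 · 0.00652 / (π · 0.0963) = 0.81481 rev/s = 48.8886 rpm

value=48.89 rpm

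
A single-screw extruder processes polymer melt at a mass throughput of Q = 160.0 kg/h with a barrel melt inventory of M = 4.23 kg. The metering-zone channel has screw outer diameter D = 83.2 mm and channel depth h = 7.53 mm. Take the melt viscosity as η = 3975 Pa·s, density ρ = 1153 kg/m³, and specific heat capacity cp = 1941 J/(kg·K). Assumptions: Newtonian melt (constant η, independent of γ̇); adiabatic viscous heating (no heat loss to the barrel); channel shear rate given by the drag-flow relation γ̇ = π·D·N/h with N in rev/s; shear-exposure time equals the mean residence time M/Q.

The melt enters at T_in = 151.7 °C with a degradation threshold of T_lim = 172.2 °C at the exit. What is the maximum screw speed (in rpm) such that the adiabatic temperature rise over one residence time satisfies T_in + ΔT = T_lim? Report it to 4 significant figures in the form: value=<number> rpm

value=19.03 rpm

Q_s = Q / 3600 = 160.0 / 3600 = 0.0444444 kg/s
t_res = M / Q_s = 4.23 / 0.0444444 = 95.175 s
D = 83.2 mm = 0.0832 m;  h = 7.53 mm = 0.00753 m
ΔT_a = T_lim − T_in = 172.2 − 151.7 = 20.5 K
γ̇_max² = ΔT_a·ρ·cp/(η·t_res) = 20.5·1153·1941/(3975·95.175) = 121.269 s⁻²
γ̇_max = √121.269 = 11.0122 s⁻¹
Solve γ̇ = πDN/h for N: N_max = γ̇_max·h/(π·D) = 11.0122 × 0.00753 / (π × 0.0832) = 0.317246 rev/s = 19.0348 rpm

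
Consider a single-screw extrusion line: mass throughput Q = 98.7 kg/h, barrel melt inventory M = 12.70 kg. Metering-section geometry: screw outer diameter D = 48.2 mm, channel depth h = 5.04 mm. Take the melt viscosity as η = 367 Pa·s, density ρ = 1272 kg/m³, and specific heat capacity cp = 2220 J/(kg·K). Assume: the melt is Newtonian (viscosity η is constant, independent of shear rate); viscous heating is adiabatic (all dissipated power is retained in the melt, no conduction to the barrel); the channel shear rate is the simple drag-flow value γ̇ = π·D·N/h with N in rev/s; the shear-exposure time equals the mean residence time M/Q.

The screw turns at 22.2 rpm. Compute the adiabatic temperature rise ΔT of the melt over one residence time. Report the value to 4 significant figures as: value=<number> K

value=7.440 K

Convert throughput: Q = 98.7 kg/h = 98.7/3600 = 0.0274167 kg/s
Mean residence time: t_res = M/Q_s = 12.70 kg / 0.0274167 kg/s = 463.222 s
D = 48.2 mm = 0.0482 m;  h = 5.04 mm = 0.00504 m;  N = 22.2 rpm / 60 = 0.37 rev/s
γ̇ = π D N / h = (π)(0.0482)(0.37) / 0.00504 = 11.1165 s⁻¹
ΔT = η·γ̇²·t_res / (ρ·cp) = 367 · (11.1165)² · 463.222 / (1272 · 2220) = 7.43963 K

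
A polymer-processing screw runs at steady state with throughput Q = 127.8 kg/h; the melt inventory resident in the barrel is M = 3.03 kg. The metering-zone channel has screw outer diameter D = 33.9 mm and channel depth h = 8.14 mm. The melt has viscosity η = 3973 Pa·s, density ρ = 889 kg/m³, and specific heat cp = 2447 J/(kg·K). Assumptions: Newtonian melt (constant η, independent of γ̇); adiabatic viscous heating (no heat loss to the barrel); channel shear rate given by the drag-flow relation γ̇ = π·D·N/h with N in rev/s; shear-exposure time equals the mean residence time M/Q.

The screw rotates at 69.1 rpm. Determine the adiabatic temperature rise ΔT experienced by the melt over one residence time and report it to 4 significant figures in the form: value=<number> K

value=35.39 K

Q_s = Q / 3600 = 127.8 / 3600 = 0.0355 kg/s
t_res = M / Q_s = 3.03 ÷ 0.0355 = 85.3521 s
Geometry in metres: D = 33.9 mm → 0.0339 m, h = 8.14 mm → 0.00814 m; screw speed N = 69.1 rpm = 1.15167 rev/s
γ̇ = π D N / h = (π)(0.0339)(1.15167) / 0.00814 = 15.0679 s⁻¹
ΔT = η·γ̇²·t_res / (ρ·cp) = 3973 · (15.0679)² · 85.3521 / (889 · 2447) = 35.3917 K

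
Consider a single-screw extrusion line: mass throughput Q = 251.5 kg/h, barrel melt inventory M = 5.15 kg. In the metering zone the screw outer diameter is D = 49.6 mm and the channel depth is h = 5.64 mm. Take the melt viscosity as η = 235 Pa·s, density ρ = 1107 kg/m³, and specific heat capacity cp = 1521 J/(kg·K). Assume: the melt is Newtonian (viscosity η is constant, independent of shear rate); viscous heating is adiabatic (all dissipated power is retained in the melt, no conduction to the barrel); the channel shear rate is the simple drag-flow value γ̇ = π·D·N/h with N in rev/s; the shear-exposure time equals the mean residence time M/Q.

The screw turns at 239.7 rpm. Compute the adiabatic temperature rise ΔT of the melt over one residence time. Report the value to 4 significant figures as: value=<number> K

Convert throughput: Q = 251.5 kg/h = 251.5/3600 = 0.0698611 kg/s
t_res = M / Q_s = 5.15 ÷ 0.0698611 = 73.7177 s
Convert to SI: D = 0.0496 m, h = 0.00564 m, N = 239.7/60 = 3.995 rev/s
γ̇ = π D N / h = (π)(0.0496)(3.995) / 0.00564 = 110.375 s⁻¹
Adiabatic rise: ΔT = η γ̇² t_res / (ρ cp) = 235·(110.375)²·73.7177 / (1107·1521) = 125.343 K

value=125.3 K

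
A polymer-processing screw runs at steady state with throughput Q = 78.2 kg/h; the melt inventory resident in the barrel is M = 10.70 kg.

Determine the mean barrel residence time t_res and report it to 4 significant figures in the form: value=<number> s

value=492.6 s

Convert throughput: Q = 78.2 kg/h = 78.2/3600 = 0.0217222 kg/s
Mean residence time: t_res = M/Q_s = 10.70 kg / 0.0217222 kg/s = 492.583 s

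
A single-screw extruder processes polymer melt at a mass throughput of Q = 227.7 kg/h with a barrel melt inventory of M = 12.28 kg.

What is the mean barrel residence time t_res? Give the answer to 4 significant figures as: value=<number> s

value=194.2 s

Q_s = Q / 3600 = 227.7 / 3600 = 0.06325 kg/s
t_res = M / Q_s = 12.28 / 0.06325 = 194.15 s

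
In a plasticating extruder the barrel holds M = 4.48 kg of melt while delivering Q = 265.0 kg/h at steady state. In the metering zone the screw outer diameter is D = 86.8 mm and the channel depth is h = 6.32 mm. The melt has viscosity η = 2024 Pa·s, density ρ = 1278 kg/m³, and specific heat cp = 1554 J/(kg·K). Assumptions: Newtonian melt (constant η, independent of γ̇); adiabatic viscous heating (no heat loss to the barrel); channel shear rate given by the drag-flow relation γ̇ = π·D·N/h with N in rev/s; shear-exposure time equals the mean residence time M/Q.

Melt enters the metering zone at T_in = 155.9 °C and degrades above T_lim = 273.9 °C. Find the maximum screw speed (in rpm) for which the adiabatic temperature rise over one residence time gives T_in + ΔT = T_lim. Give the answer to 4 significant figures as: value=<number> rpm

value=60.65 rpm

Q_s = Q / 3600 = 265.0 / 3600 = 0.0736111 kg/s
t_res = M / Q_s = 4.48 / 0.0736111 = 60.8604 s
D = 86.8 mm = 0.0868 m;  h = 6.32 mm = 0.00632 m
ΔT_a = T_lim − T_in = 273.9 − 155.9 = 118 K
γ̇_max² = ΔT_a·ρ·cp/(η·t_res) = 118·1278·1554/(2024·60.8604) = 1902.47 s⁻²
γ̇_max = √1902.47 = 43.6174 s⁻¹
N_max = γ̇_max·h / (π·D) = 43.6174 · 0.00632 / (π · 0.0868) = 1.0109 rev/s = 60.6538 rpm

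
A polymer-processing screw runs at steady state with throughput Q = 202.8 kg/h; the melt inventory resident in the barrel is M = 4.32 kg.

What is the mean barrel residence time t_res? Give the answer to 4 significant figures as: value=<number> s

Throughput in SI: Q_s = 202.8 kg/h ÷ 3600 s/h = 0.0563333 kg/s
t_res = M / Q_s = 4.32 / 0.0563333 = 76.6864 s

value=76.69 s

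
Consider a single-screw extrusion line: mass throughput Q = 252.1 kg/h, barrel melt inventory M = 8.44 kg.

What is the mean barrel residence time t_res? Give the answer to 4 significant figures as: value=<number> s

value=120.5 s

Throughput in SI: Q_s = 252.1 kg/h ÷ 3600 s/h = 0.0700278 kg/s
t_res = M / Q_s = 8.44 ÷ 0.0700278 = 120.524 s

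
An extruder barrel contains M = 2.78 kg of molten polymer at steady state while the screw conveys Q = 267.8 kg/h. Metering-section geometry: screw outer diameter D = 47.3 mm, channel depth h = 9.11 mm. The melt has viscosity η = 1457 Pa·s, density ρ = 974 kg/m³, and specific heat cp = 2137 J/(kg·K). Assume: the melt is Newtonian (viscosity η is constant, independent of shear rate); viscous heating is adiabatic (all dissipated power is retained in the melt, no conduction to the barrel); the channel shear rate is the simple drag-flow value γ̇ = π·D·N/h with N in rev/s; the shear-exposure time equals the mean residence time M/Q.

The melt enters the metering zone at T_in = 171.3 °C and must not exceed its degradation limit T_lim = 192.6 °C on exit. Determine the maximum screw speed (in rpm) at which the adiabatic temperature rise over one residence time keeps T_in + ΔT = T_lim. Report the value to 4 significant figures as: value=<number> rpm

value=105.0 rpm

Throughput in SI: Q_s = 267.8 kg/h ÷ 3600 s/h = 0.0743889 kg/s
t_res = M / Q_s = 2.78 / 0.0743889 = 37.3712 s
Convert to metres: D = 0.0473 m, h = 0.00911 m
ΔT_a = T_lim − T_in = 192.6 − 171.3 = 21.3 K
γ̇_max² = ΔT_a·ρ·cp / (η·t_res) = [21.3 × 974 × 2137] / [1457 × 37.3712] = 814.229 s⁻²
γ̇_max = √814.229 = 28.5347 s⁻¹
Solve γ̇ = πDN/h for N: N_max = γ̇_max·h/(π·D) = 28.5347 × 0.00911 / (π × 0.0473) = 1.74937 rev/s = 104.962 rpm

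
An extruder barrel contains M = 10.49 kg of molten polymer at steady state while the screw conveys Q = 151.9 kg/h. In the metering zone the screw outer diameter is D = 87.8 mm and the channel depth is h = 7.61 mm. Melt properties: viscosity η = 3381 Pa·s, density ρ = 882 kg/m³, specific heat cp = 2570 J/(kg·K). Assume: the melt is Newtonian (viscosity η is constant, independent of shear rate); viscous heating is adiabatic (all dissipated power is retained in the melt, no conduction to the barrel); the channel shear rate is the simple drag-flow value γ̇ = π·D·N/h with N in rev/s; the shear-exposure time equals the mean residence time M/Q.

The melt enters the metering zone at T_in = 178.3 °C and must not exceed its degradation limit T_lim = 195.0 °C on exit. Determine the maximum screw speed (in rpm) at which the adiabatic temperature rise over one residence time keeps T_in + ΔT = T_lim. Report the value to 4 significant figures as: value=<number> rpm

value=11.11 rpm

Throughput in SI: Q_s = 151.9 kg/h ÷ 3600 s/h = 0.0421944 kg/s
t_res = M / Q_s = 10.49 / 0.0421944 = 248.611 s
Convert to metres: D = 0.0878 m, h = 0.00761 m
Allowable rise: ΔT_a = T_lim − T_in = 195.0 − 178.3 = 16.7 K
γ̇_max² = ΔT_a·ρ·cp/(η·t_res) = 16.7·882·2570/(3381·248.611) = 45.0353 s⁻²
γ̇_max = sqrt(45.0353) = 6.71083 s⁻¹
N_max = γ̇_max h / (πD) = 6.71083·0.00761/(π·0.0878) = 0.185147 rev/s → ×60 = 11.1088 rpm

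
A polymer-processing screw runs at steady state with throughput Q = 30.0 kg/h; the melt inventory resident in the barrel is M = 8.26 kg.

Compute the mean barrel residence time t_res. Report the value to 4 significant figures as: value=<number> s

value=991.2 s

Throughput in SI: Q_s = 30.0 kg/h ÷ 3600 s/h = 0.00833333 kg/s
Mean residence time: t_res = M/Q_s = 8.26 kg / 0.00833333 kg/s = 991.2 s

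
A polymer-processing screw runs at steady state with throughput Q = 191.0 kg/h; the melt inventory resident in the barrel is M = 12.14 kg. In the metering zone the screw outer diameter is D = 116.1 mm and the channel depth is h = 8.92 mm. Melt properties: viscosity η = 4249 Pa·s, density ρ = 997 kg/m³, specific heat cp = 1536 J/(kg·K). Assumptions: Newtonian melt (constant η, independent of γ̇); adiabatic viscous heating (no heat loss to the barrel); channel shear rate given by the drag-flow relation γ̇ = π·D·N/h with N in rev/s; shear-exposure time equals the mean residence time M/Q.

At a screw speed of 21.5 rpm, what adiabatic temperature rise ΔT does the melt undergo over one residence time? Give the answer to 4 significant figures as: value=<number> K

Throughput in SI: Q_s = 191.0 kg/h ÷ 3600 s/h = 0.0530556 kg/s
t_res = M / Q_s = 12.14 ÷ 0.0530556 = 228.817 s
Convert to SI: D = 0.1161 m, h = 0.00892 m, N = 21.5/60 = 0.358333 rev/s
γ̇ = π D N / h = (π)(0.1161)(0.358333) / 0.00892 = 14.6523 s⁻¹
ΔT = η·γ̇²·t_res/(ρ·cp) = [4249 × 14.6523² × 228.817] / [997 × 1536] = 136.3 K

value=136.3 K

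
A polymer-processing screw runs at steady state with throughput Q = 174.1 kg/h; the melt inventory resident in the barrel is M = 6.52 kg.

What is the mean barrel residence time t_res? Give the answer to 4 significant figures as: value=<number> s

Throughput in SI: Q_s = 174.1 kg/h ÷ 3600 s/h = 0.0483611 kg/s
t_res = M / Q_s = 6.52 ÷ 0.0483611 = 134.819 s

value=134.8 s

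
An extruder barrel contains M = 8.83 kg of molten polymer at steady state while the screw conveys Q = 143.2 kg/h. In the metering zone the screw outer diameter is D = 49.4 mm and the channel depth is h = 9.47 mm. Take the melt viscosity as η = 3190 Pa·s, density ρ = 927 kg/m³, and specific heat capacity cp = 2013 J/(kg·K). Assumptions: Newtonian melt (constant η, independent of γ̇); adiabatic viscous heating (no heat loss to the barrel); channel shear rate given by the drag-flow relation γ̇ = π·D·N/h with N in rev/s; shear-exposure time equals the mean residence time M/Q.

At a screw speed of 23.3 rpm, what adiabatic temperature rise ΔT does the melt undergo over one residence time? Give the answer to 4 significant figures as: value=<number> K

value=15.37 K

Convert throughput: Q = 143.2 kg/h = 143.2/3600 = 0.0397778 kg/s
Mean residence time: t_res = M/Q_s = 8.83 kg / 0.0397778 kg/s = 221.983 s
D = 49.4 mm = 0.0494 m;  h = 9.47 mm = 0.00947 m;  N = 23.3 rpm / 60 = 0.388333 rev/s
γ̇ = π D N / h = (π)(0.0494)(0.388333) / 0.00947 = 6.36402 s⁻¹
Adiabatic rise: ΔT = η γ̇² t_res / (ρ cp) = 3190·(6.36402)²·221.983 / (927·2013) = 15.3692 K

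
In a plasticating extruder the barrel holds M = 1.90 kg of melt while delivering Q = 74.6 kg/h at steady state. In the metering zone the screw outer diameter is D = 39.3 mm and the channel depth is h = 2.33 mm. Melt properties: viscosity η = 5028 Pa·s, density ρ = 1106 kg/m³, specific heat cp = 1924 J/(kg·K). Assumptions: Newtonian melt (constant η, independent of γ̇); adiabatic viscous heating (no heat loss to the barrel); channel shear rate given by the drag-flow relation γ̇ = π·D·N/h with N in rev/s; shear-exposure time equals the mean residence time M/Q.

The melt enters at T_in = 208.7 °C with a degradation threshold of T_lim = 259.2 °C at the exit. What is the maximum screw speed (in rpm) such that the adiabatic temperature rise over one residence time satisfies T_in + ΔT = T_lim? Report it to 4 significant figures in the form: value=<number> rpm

value=17.29 rpm

Convert throughput: Q = 74.6 kg/h = 74.6/3600 = 0.0207222 kg/s
Mean residence time: t_res = M/Q_s = 1.90 kg / 0.0207222 kg/s = 91.689 s
D = 39.3 mm = 0.0393 m;  h = 2.33 mm = 0.00233 m
ΔT_a = T_lim − T_in = 259.2 °C − 208.7 °C = 50.5 K
Invert ΔT = ηγ̇²t_res/(ρcp) for γ̇: γ̇_max² = ΔT_a ρ cp / (η t_res) = 50.5·1106·1924 / (5028·91.689) = 233.098 s⁻²
γ̇_max = √233.098 = 15.2676 s⁻¹
N_max = γ̇_max h / (πD) = 15.2676·0.00233/(π·0.0393) = 0.288126 rev/s → ×60 = 17.2876 rpm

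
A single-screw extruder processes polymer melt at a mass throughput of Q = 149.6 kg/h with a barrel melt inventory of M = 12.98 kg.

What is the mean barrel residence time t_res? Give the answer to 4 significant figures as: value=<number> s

Throughput in SI: Q_s = 149.6 kg/h ÷ 3600 s/h = 0.0415556 kg/s
t_res = M / Q_s = 12.98 / 0.0415556 = 312.353 s

value=312.4 s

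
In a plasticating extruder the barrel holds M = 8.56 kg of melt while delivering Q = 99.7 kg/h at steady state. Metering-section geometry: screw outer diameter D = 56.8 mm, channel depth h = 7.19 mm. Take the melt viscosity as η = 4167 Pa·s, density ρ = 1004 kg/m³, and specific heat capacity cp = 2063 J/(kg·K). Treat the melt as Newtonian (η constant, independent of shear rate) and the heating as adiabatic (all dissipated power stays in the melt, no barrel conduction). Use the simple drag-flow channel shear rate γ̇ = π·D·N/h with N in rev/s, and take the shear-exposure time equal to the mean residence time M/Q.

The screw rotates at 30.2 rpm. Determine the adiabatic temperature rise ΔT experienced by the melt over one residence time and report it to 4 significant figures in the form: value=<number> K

value=97.03 K

Convert throughput: Q = 99.7 kg/h = 99.7/3600 = 0.0276944 kg/s
Mean residence time: t_res = M/Q_s = 8.56 kg / 0.0276944 kg/s = 309.087 s
D = 56.8 mm = 0.0568 m;  h = 7.19 mm = 0.00719 m;  N = 30.2 rpm / 60 = 0.503333 rev/s
Shear rate: γ̇ = πDN/h = π·0.0568·0.503333/0.00719 = 12.4918 s⁻¹
ΔT = η·γ̇²·t_res / (ρ·cp) = 4167 · (12.4918)² · 309.087 / (1004 · 2063) = 97.0335 K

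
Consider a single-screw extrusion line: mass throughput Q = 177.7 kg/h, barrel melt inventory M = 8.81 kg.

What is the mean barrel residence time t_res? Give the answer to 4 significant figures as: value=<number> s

value=178.5 s

Throughput in SI: Q_s = 177.7 kg/h ÷ 3600 s/h = 0.0493611 kg/s
t_res = M / Q_s = 8.81 / 0.0493611 = 178.481 s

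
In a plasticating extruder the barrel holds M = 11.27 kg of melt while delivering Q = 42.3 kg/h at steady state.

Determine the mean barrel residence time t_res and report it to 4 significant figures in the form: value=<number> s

value=959.1 s

Throughput in SI: Q_s = 42.3 kg/h ÷ 3600 s/h = 0.01175 kg/s
t_res = M / Q_s = 11.27 ÷ 0.01175 = 959.149 s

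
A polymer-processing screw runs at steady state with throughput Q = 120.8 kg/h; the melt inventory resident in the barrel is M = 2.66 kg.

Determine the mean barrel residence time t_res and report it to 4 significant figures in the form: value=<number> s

Q_s = Q / 3600 = 120.8 / 3600 = 0.0335556 kg/s
t_res = M / Q_s = 2.66 ÷ 0.0335556 = 79.2715 s

value=79.27 s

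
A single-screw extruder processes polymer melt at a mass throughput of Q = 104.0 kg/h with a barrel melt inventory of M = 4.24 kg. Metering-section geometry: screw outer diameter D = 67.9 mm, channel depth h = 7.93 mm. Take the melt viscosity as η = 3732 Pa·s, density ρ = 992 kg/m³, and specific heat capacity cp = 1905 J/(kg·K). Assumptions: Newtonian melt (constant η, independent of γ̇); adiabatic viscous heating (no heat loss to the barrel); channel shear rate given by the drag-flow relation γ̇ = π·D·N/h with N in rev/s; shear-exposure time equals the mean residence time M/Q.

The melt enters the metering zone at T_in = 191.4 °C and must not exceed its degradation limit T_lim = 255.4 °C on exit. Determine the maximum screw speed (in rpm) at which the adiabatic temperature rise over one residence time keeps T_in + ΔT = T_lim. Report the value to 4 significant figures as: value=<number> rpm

Q_s = Q / 3600 = 104.0 / 3600 = 0.0288889 kg/s
Mean residence time: t_res = M/Q_s = 4.24 kg / 0.0288889 kg/s = 146.769 s
Geometry in SI: D = 67.9 mm → 0.0679 m, h = 7.93 mm → 0.00793 m
ΔT_a = T_lim − T_in = 255.4 °C − 191.4 °C = 64 K
Invert ΔT = ηγ̇²t_res/(ρcp) for γ̇: γ̇_max² = ΔT_a ρ cp / (η t_res) = 64·992·1905 / (3732·146.769) = 220.806 s⁻²
Take the square root: γ̇_max = √(220.806) = 14.8595 s⁻¹
Solve γ̇ = πDN/h for N: N_max = γ̇_max·h/(π·D) = 14.8595 × 0.00793 / (π × 0.0679) = 0.552406 rev/s = 33.1444 rpm

value=33.14 rpm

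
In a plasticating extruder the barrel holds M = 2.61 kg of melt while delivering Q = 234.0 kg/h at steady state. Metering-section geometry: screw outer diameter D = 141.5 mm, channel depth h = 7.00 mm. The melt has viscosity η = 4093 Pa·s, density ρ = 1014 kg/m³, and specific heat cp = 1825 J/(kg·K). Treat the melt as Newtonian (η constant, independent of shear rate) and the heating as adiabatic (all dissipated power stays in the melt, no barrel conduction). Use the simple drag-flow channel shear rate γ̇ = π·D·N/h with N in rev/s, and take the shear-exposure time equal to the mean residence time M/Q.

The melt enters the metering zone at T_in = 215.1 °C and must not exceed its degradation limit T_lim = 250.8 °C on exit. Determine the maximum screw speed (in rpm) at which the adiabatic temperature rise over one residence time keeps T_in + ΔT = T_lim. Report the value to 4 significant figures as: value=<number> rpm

value=18.94 rpm

Convert throughput: Q = 234.0 kg/h = 234.0/3600 = 0.065 kg/s
Mean residence time: t_res = M/Q_s = 2.61 kg / 0.065 kg/s = 40.1538 s
Geometry in SI: D = 141.5 mm → 0.1415 m, h = 7.00 mm → 0.007 m
Allowable rise: ΔT_a = T_lim − T_in = 250.8 − 215.1 = 35.7 K
Invert ΔT = ηγ̇²t_res/(ρcp) for γ̇: γ̇_max² = ΔT_a ρ cp / (η t_res) = 35.7·1014·1825 / (4093·40.1538) = 401.976 s⁻²
γ̇_max = sqrt(401.976) = 20.0493 s⁻¹
Solve γ̇ = πDN/h for N: N_max = γ̇_max·h/(π·D) = 20.0493 × 0.007 / (π × 0.1415) = 0.315713 rev/s = 18.9428 rpm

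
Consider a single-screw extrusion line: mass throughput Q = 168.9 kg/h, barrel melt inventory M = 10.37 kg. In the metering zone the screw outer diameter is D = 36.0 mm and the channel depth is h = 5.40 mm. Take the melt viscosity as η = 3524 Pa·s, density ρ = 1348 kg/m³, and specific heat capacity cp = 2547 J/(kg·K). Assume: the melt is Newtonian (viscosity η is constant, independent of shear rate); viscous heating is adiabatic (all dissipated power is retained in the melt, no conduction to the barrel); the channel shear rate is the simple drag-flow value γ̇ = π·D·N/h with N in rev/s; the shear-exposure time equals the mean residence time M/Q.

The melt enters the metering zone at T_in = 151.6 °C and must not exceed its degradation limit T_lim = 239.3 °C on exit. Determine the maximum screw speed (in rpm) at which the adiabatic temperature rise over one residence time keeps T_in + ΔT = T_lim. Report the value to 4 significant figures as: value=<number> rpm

Q_s = Q / 3600 = 168.9 / 3600 = 0.0469167 kg/s
t_res = M / Q_s = 10.37 ÷ 0.0469167 = 221.03 s
Convert to metres: D = 0.036 m, h = 0.0054 m
Allowable rise: ΔT_a = T_lim − T_in = 239.3 − 151.6 = 87.7 K
γ̇_max² = ΔT_a·ρ·cp/(η·t_res) = 87.7·1348·2547/(3524·221.03) = 386.572 s⁻²
γ̇_max = √386.572 = 19.6614 s⁻¹
N_max = γ̇_max h / (πD) = 19.6614·0.0054/(π·0.036) = 0.938765 rev/s → ×60 = 56.3259 rpm

value=56.33 rpm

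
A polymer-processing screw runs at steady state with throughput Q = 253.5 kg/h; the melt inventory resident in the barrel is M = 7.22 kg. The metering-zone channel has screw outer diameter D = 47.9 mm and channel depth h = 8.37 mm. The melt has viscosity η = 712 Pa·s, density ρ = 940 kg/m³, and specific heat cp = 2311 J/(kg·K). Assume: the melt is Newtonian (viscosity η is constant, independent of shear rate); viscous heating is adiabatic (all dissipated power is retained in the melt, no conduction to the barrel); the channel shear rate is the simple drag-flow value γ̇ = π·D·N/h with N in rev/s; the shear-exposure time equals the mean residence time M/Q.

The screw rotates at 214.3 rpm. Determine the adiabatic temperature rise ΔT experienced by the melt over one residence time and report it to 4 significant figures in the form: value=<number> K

value=138.6 K

Convert throughput: Q = 253.5 kg/h = 253.5/3600 = 0.0704167 kg/s
t_res = M / Q_s = 7.22 ÷ 0.0704167 = 102.533 s
Geometry in metres: D = 47.9 mm → 0.0479 m, h = 8.37 mm → 0.00837 m; screw speed N = 214.3 rpm = 3.57167 rev/s
γ̇ = π·D·N / h = π · 0.0479 · 3.57167 / 0.00837 = 64.2142 s⁻¹
ΔT = η·γ̇²·t_res / (ρ·cp) = 712 · (64.2142)² · 102.533 / (940 · 2311) = 138.572 K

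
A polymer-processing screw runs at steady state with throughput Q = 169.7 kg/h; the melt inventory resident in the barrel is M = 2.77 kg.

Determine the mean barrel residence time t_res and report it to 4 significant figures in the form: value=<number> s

value=58.76 s

Q_s = Q / 3600 = 169.7 / 3600 = 0.0471389 kg/s
t_res = M / Q_s = 2.77 ÷ 0.0471389 = 58.7625 s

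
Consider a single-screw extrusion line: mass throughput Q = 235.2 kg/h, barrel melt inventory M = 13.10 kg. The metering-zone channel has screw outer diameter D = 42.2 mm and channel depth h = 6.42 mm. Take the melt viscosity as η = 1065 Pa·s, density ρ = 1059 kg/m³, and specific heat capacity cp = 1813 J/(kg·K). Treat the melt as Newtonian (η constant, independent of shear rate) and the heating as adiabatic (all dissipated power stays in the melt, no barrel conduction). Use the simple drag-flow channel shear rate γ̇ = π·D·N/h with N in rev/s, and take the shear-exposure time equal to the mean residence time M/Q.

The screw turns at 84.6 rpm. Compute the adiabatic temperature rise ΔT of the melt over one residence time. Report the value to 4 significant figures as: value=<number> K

value=94.29 K

Convert throughput: Q = 235.2 kg/h = 235.2/3600 = 0.0653333 kg/s
t_res = M / Q_s = 13.10 ÷ 0.0653333 = 200.51 s
Geometry in metres: D = 42.2 mm → 0.0422 m, h = 6.42 mm → 0.00642 m; screw speed N = 84.6 rpm = 1.41 rev/s
Shear rate: γ̇ = πDN/h = π·0.0422·1.41/0.00642 = 29.117 s⁻¹
ΔT = η·γ̇²·t_res/(ρ·cp) = [1065 × 29.117² × 200.51] / [1059 × 1813] = 94.2942 K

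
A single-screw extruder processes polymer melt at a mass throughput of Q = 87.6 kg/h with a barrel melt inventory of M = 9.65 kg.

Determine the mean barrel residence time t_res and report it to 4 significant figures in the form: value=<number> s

Convert throughput: Q = 87.6 kg/h = 87.6/3600 = 0.0243333 kg/s
Mean residence time: t_res = M/Q_s = 9.65 kg / 0.0243333 kg/s = 396.575 s

value=396.6 s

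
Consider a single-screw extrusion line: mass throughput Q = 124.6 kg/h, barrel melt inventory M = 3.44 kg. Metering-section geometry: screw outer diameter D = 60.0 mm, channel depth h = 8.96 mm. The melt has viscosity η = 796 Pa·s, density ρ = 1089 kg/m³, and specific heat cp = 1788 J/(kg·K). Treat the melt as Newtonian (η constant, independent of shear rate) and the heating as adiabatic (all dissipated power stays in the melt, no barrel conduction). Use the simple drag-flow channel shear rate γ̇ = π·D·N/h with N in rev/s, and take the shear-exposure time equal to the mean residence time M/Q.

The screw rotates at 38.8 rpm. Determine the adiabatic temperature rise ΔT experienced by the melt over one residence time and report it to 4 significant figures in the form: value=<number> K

value=7.520 K

Throughput in SI: Q_s = 124.6 kg/h ÷ 3600 s/h = 0.0346111 kg/s
t_res = M / Q_s = 3.44 / 0.0346111 = 99.39 s
Geometry in metres: D = 60.0 mm → 0.06 m, h = 8.96 mm → 0.00896 m; screw speed N = 38.8 rpm = 0.646667 rev/s
γ̇ = π D N / h = (π)(0.06)(0.646667) / 0.00896 = 13.6042 s⁻¹
Adiabatic rise: ΔT = η γ̇² t_res / (ρ cp) = 796·(13.6042)²·99.39 / (1089·1788) = 7.51983 K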